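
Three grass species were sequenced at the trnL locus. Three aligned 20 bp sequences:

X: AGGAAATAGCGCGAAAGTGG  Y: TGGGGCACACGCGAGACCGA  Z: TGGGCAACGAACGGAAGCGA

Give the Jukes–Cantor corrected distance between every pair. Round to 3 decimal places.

d(X,Y) = 0.991, d(X,Z) = 0.824, d(Y,Z) = 0.572

X–Y: 11/20 sites differ → p = 0.55, d = −0.75 ln(1 − 0.733333) = 0.991316 ≈ 0.991.
X–Z: 10/20 sites differ → p = 0.5, d = −0.75 ln(1 − 0.666667) = 0.823960 ≈ 0.824.
Y–Z: 8/20 sites differ → p = 0.4, d = −0.75 ln(1 − 0.533333) = 0.571605 ≈ 0.572.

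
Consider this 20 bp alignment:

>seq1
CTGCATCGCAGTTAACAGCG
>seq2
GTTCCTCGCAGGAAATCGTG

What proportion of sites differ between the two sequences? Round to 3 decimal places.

0.400

The sequences differ at 8 of 20 positions (sites 1, 3, 5, 12, 13, 16, 17, 19).
p = 8/20 = 0.400.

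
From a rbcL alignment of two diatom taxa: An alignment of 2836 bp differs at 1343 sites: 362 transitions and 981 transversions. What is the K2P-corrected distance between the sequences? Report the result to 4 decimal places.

P = 362/2836 ≈ 0.127645 and Q = 981/2836 ≈ 0.34591.
Under the Kimura two-parameter model, d = −½ ln(1 − 2P − Q) − ¼ ln(1 − 2Q).
1 − 2P − Q = 0.3988, giving −½ ln(0.3988) = 0.459648.
1 − 2Q = 0.30818, giving −¼ ln(0.30818) = 0.294268.
d = 0.459648 + 0.294268 = 0.753916.

0.7539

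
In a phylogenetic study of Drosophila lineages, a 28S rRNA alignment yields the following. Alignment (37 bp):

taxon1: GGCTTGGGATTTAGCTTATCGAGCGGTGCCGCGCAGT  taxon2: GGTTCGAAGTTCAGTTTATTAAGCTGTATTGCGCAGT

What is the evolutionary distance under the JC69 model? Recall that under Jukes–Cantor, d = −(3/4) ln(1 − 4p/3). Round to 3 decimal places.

0.474

The sequences differ at 13 of 37 sites, so p = 13/37 ≈ 0.351351.
d = −(3/4) ln(1 − 4p/3) = −0.75 ln(1 − 0.468468) = −0.75 ln(0.531532)
  = −0.75 × (-0.631992) = 0.473994 substitutions/site.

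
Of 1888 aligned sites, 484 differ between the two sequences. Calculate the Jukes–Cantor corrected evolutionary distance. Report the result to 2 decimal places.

p = 484/1888 ≈ 0.256356.
d = −(3/4) ln(1 − 4p/3) = −0.75 ln(1 − 0.341808) = −0.75 ln(0.658192)
  = −0.75 × (-0.418259) = 0.313694 substitutions/site.

0.31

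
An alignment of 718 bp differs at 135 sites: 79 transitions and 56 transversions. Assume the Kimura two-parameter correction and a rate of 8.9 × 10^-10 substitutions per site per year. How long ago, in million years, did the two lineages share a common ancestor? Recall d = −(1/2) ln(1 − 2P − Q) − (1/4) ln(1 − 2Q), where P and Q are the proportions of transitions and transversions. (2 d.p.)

P = 79/718 ≈ 0.110028 and Q = 56/718 ≈ 0.077994.
Under the Kimura two-parameter model, d = −½ ln(1 − 2P − Q) − ¼ ln(1 − 2Q).
1 − 2P − Q = 0.70195, giving −½ ln(0.70195) = 0.176947.
1 − 2Q = 0.844012, giving −¼ ln(0.844012) = 0.042397.
d = 0.176947 + 0.042397 = 0.219344.
Under a molecular clock d = 2μt, so t = d/(2μ) = 0.219344 / (2 × 8.9 × 10^-10) = 123.23 million years.

123.23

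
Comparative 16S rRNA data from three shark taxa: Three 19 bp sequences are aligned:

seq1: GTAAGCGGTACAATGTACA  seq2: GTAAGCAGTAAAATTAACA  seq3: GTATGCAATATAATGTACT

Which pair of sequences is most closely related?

seq1 and seq2

seq1–seq2: 4/19 differ, p = 0.211, d = 0.247.
seq1–seq3: 5/19 differ, p = 0.263, d = 0.324.
seq2–seq3: 6/19 differ, p = 0.316, d = 0.410.
The smallest distance is between seq1 and seq2.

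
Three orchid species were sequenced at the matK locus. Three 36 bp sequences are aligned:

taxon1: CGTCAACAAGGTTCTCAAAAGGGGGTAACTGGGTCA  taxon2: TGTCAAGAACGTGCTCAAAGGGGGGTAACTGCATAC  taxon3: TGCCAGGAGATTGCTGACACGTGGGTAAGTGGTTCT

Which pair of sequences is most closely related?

taxon1–taxon2: 9/36 differ, p = 0.250, d = 0.304.
taxon1–taxon3: 15/36 differ, p = 0.417, d = 0.608.
taxon2–taxon3: 14/36 differ, p = 0.389, d = 0.548.
The smallest distance is between taxon1 and taxon2.

taxon1 and taxon2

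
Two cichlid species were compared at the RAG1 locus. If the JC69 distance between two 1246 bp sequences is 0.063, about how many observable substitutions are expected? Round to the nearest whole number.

Invert JC69: p = (3/4)(1 − e^(−4d/3)) = 0.75 × (1 − e^(-0.084)) = 0.75 × (1 − 0.919431) = 0.060427.
Expected differing sites = pL ≈ 0.060427 × 1246 = 75.292042 ≈ 75.

75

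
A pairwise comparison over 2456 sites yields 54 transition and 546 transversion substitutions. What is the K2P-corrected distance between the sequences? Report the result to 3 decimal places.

P = 54/2456 ≈ 0.021987 and Q = 546/2456 ≈ 0.222313.
Under the Kimura two-parameter model, d = −½ ln(1 − 2P − Q) − ¼ ln(1 − 2Q).
1 − 2P − Q = 0.733713, giving −½ ln(0.733713) = 0.154819.
1 − 2Q = 0.555374, giving −¼ ln(0.555374) = 0.147028.
d = 0.154819 + 0.147028 = 0.301847.

0.302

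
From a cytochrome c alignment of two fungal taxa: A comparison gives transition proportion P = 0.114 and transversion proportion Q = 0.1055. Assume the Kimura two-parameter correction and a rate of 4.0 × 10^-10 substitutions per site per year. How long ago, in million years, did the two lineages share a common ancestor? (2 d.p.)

327.63

Under the Kimura two-parameter model, d = −½ ln(1 − 2P − Q) − ¼ ln(1 − 2Q).
1 − 2P − Q = 0.6665, giving −½ ln(0.6665) = 0.202858.
1 − 2Q = 0.789, giving −¼ ln(0.789) = 0.059247.
d = 0.202858 + 0.059247 = 0.262105.
Under a molecular clock d = 2μt, so t = d/(2μ) = 0.262105 / (2 × 4.0 × 10^-10) = 327.63 million years.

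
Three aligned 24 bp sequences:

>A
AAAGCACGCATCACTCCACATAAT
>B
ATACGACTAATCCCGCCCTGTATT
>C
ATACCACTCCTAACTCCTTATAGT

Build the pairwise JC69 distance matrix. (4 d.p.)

d(A,B) = 0.7083, d(A,C) = 0.4408, d(B,C) = 0.5199

A–B: 11/24 sites differ → p ≈ 0.458333, d = −0.75 ln(1 − 0.611111) = 0.708346 ≈ 0.7083.
A–C: 8/24 sites differ → p ≈ 0.333333, d = −0.75 ln(1 − 0.444444) = 0.440839 ≈ 0.4408.
B–C: 9/24 sites differ → p = 0.375, d = −0.75 ln(1 − 0.5) = 0.519860 ≈ 0.5199.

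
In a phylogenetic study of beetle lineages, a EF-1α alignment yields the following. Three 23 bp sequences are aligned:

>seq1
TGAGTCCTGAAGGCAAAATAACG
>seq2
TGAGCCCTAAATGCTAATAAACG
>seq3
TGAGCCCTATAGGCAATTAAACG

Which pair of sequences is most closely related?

seq2 and seq3

seq1–seq2: 6/23 differ, p = 0.261, d = 0.321.
seq1–seq3: 6/23 differ, p = 0.261, d = 0.321.
seq2–seq3: 4/23 differ, p = 0.174, d = 0.198.
The smallest distance is between seq2 and seq3.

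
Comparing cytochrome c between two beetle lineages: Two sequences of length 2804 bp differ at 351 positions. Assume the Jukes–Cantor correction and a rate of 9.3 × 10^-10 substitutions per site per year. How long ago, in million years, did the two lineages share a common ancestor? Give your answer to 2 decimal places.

p = 351/2804 ≈ 0.125178.
d = −(3/4) ln(1 − 4p/3) = −0.75 ln(1 − 0.166904) = −0.75 ln(0.833096)
  = −0.75 × (-0.182606) = 0.136955 substitutions/site.
Under a molecular clock d = 2μt, so t = d/(2μ) = 0.136955 / (2 × 9.3 × 10^-10) = 73.63 million years.

73.63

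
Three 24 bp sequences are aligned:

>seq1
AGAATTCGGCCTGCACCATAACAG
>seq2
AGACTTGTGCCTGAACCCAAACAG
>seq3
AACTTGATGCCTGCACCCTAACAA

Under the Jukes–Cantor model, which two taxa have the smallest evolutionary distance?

seq1 and seq2

seq1–seq2: 6/24 differ, p = 0.250, d = 0.304.
seq1–seq3: 8/24 differ, p = 0.333, d = 0.441.
seq2–seq3: 8/24 differ, p = 0.333, d = 0.441.
The smallest distance is between seq1 and seq2.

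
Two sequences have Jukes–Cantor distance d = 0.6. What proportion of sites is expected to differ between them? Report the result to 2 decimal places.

p = (3/4)(1 − e^(−4d/3)) = 0.75 × (1 − e^(-0.8)) = 0.75 × (1 − 0.449329) = 0.413003.

0.41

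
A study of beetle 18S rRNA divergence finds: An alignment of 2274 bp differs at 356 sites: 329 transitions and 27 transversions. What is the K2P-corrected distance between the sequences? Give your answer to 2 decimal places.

0.19

P = 329/2274 ≈ 0.144679 and Q = 27/2274 ≈ 0.011873.
Under the Kimura two-parameter model, d = −½ ln(1 − 2P − Q) − ¼ ln(1 − 2Q).
1 − 2P − Q = 0.698769, giving −½ ln(0.698769) = 0.179218.
1 − 2Q = 0.976254, giving −¼ ln(0.976254) = 0.006008.
d = 0.179218 + 0.006008 = 0.185226.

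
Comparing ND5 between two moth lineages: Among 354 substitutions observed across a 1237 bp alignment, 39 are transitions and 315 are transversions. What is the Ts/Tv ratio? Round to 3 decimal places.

R = 39/315 = 0.123809… ≈ 0.124 (to 3 d.p.).

0.124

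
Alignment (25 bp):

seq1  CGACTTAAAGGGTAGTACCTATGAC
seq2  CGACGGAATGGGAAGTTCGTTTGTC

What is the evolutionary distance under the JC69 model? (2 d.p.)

0.42

The sequences differ at 8 of 25 sites (5, 6, 9, 13, 17, 19, 21, 24), so p = 8/25 = 0.32.
d = −(3/4) ln(1 − 4p/3) = −0.75 ln(1 − 0.426667) = −0.75 ln(0.573333)
  = −0.75 × (-0.556289) = 0.417217 substitutions/site.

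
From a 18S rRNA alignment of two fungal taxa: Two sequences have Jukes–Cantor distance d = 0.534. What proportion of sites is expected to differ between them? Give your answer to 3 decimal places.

0.382

p = (3/4)(1 − e^(−4d/3)) = 0.75 × (1 − e^(-0.712)) = 0.75 × (1 − 0.490662) = 0.382004.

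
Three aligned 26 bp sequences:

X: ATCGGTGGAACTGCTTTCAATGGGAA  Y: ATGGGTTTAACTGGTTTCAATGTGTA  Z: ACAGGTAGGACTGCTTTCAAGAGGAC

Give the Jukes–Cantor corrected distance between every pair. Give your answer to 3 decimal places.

X–Y: 6/26 sites differ → p ≈ 0.230769, d = −0.75 ln(1 − 0.307692) = 0.275793 ≈ 0.276.
X–Z: 7/26 sites differ → p ≈ 0.269231, d = −0.75 ln(1 − 0.358975) = 0.333515 ≈ 0.334.
Y–Z: 11/26 sites differ → p ≈ 0.423077, d = −0.75 ln(1 − 0.564103) = 0.622762 ≈ 0.623.

d(X,Y) = 0.276, d(X,Z) = 0.334, d(Y,Z) = 0.623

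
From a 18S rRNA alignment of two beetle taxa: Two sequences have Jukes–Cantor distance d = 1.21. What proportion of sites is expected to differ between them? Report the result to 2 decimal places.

0.60

p = (3/4)(1 − e^(−4d/3)) = 0.75 × (1 − e^(-1.613333)) = 0.75 × (1 − 0.199222) = 0.600584.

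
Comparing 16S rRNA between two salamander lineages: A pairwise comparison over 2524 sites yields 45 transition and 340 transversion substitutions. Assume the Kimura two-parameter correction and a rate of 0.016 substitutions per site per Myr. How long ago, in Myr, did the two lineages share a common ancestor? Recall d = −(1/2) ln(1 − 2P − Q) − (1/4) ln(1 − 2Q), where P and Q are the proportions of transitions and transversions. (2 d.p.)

P = 45/2524 ≈ 0.017829 and Q = 340/2524 ≈ 0.134707.
Under the Kimura two-parameter model, d = −½ ln(1 − 2P − Q) − ¼ ln(1 − 2Q).
1 − 2P − Q = 0.829635, giving −½ ln(0.829635) = 0.093385.
1 − 2Q = 0.730586, giving −¼ ln(0.730586) = 0.078477.
d = 0.093385 + 0.078477 = 0.171862.
Under a molecular clock d = 2μt, so t = d/(2μ) = 0.171862 / (2 × 0.016) = 5.37 Myr.

5.37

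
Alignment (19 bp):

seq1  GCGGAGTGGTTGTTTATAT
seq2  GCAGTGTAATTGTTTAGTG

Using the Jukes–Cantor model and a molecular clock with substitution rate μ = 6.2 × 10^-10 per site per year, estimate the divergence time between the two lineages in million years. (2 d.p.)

408.72

The sequences differ at 7 of 19 sites (3, 5, 8, 9, 17, 18, 19), so p = 7/19 ≈ 0.368421.
d = −(3/4) ln(1 − 4p/3) = −0.75 ln(1 − 0.491228) = −0.75 ln(0.508772)
  = −0.75 × (-0.675755) = 0.506816 substitutions/site.
Under a molecular clock d = 2μt, so t = d/(2μ) = 0.506816 / (2 × 6.2 × 10^-10) = 408.72 million years.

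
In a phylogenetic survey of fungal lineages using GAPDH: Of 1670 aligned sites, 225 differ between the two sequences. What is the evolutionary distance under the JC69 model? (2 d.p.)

p = 225/1670 ≈ 0.134731.
d = −(3/4) ln(1 − 4p/3) = −0.75 ln(1 − 0.179641) = −0.75 ln(0.820359)
  = −0.75 × (-0.198013) = 0.148510 substitutions/site.

0.15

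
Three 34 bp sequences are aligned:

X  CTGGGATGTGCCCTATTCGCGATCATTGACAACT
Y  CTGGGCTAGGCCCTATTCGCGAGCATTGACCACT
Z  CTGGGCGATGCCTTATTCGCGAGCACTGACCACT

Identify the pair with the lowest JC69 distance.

X–Y: 5/34 differ, p = 0.147, d = 0.164.
X–Z: 7/34 differ, p = 0.206, d = 0.241.
Y–Z: 4/34 differ, p = 0.118, d = 0.128.
The smallest distance is between Y and Z.

Y and Z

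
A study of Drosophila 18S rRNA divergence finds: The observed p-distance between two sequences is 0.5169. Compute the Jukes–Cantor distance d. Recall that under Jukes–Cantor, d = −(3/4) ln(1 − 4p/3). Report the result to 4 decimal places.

0.8765

d = −(3/4) ln(1 − 4p/3) = −0.75 ln(1 − 0.6892) = −0.75 ln(0.3108)
  = −0.75 × (-1.168606) = 0.876455 substitutions/site.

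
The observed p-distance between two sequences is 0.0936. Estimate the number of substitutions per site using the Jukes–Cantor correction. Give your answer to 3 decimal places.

d = −(3/4) ln(1 − 4p/3) = −0.75 ln(1 − 0.1248) = −0.75 ln(0.8752)
  = −0.75 × (-0.133303) = 0.099977 substitutions/site.

0.100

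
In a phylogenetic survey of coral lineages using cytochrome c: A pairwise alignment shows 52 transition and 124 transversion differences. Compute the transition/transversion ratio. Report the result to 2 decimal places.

R = 52/124 = 0.419354… ≈ 0.42 (to 2 d.p.).

0.42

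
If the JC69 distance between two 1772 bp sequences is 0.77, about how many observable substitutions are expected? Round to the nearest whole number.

Invert JC69: p = (3/4)(1 − e^(−4d/3)) = 0.75 × (1 − e^(-1.026667)) = 0.75 × (1 − 0.358199) = 0.481351.
Expected differing sites = pL ≈ 0.481351 × 1772 = 852.953972 ≈ 853.

853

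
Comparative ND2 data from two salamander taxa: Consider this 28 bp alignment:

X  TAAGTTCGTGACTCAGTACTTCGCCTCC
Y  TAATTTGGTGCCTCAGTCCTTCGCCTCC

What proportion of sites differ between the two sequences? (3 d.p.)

The sequences differ at 4 of 28 positions (sites 4, 7, 11, 18).
p = 4/28 = 0.142857… ≈ 0.143 (to 3 d.p.).

0.143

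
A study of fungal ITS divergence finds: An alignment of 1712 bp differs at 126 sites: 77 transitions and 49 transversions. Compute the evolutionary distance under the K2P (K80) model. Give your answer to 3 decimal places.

0.078

P = 77/1712 ≈ 0.044977 and Q = 49/1712 ≈ 0.028621.
Under the Kimura two-parameter model, d = −½ ln(1 − 2P − Q) − ¼ ln(1 − 2Q).
1 − 2P − Q = 0.881425, giving −½ ln(0.881425) = 0.063108.
1 − 2Q = 0.942758, giving −¼ ln(0.942758) = 0.014736.
d = 0.063108 + 0.014736 = 0.077844.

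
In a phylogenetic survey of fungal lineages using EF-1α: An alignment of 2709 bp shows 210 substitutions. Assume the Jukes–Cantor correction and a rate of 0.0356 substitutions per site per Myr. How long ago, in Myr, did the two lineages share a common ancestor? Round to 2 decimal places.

1.15

p = 210/2709 ≈ 0.077519.
d = −(3/4) ln(1 − 4p/3) = −0.75 ln(1 − 0.103359) = −0.75 ln(0.896641)
  = −0.75 × (-0.109100) = 0.081825 substitutions/site.
Under a molecular clock d = 2μt, so t = d/(2μ) = 0.081825 / (2 × 0.0356) = 1.15 Myr.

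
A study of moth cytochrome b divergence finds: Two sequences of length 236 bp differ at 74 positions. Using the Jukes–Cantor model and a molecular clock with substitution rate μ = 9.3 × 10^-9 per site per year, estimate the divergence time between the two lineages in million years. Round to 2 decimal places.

p = 74/236 ≈ 0.313559.
d = −(3/4) ln(1 − 4p/3) = −0.75 ln(1 − 0.418079) = −0.75 ln(0.581921)
  = −0.75 × (-0.541421) = 0.406066 substitutions/site.
Under a molecular clock d = 2μt, so t = d/(2μ) = 0.406066 / (2 × 9.3 × 10^-9) = 21.83 million years.

21.83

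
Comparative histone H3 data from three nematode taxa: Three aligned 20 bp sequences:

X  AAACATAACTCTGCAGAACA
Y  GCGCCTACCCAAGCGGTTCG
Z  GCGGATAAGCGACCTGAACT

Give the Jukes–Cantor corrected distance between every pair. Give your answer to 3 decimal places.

d(X,Y) = 1.207, d(X,Z) = 0.991, d(Y,Z) = 0.824

X–Y: 12/20 sites differ → p = 0.6, d = −0.75 ln(1 − 0.8) = 1.207078 ≈ 1.207.
X–Z: 11/20 sites differ → p = 0.55, d = −0.75 ln(1 − 0.733333) = 0.991316 ≈ 0.991.
Y–Z: 10/20 sites differ → p = 0.5, d = −0.75 ln(1 − 0.666667) = 0.823960 ≈ 0.824.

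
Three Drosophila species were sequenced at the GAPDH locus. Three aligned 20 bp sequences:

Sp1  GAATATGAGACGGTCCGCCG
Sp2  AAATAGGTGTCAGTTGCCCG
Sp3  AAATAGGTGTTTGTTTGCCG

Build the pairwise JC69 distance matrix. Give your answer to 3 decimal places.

d(Sp1,Sp2) = 0.572, d(Sp1,Sp3) = 0.572, d(Sp2,Sp3) = 0.233

Sp1–Sp2: 8/20 sites differ → p = 0.4, d = −0.75 ln(1 − 0.533333) = 0.571605 ≈ 0.572.
Sp1–Sp3: 8/20 sites differ → p = 0.4, d = −0.75 ln(1 − 0.533333) = 0.571605 ≈ 0.572.
Sp2–Sp3: 4/20 sites differ → p = 0.2, d = −0.75 ln(1 − 0.266667) = 0.232617 ≈ 0.233.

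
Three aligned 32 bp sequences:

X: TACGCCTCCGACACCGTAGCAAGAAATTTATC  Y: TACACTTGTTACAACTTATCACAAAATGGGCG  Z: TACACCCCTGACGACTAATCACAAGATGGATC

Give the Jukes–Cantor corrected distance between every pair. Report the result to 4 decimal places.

X–Y: 15/32 sites differ → p = 0.46875, d = −0.75 ln(1 − 0.625) = 0.735622 ≈ 0.7356.
X–Z: 13/32 sites differ → p = 0.40625, d = −0.75 ln(1 − 0.541667) = 0.585119 ≈ 0.5851.
Y–Z: 10/32 sites differ → p = 0.3125, d = −0.75 ln(1 − 0.416667) = 0.404248 ≈ 0.4042.

d(X,Y) = 0.7356, d(X,Z) = 0.5851, d(Y,Z) = 0.4042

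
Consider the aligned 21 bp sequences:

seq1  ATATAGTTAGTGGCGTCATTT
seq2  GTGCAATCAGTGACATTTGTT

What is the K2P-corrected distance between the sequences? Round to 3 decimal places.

Of 21 sites, 8 differences are transitions and 2 are transversions, so P = 8/21 ≈ 0.380952 and Q = 2/21 ≈ 0.095238.
Under the Kimura two-parameter model, d = −½ ln(1 − 2P − Q) − ¼ ln(1 − 2Q).
1 − 2P − Q = 0.142858, giving −½ ln(0.142858) = 0.972952.
1 − 2Q = 0.809524, giving −¼ ln(0.809524) = 0.052827.
d = 0.972952 + 0.052827 = 1.025779.

1.026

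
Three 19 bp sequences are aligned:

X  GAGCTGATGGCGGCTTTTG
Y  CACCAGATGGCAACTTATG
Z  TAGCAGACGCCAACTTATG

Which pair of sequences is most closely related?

Y and Z

X–Y: 6/19 differ, p = 0.316, d = 0.410.
X–Z: 7/19 differ, p = 0.368, d = 0.507.
Y–Z: 4/19 differ, p = 0.211, d = 0.247.
The smallest distance is between Y and Z.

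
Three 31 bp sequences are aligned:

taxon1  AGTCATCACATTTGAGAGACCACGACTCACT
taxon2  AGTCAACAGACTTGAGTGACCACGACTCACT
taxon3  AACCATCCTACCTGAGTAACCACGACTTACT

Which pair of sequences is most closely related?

taxon1–taxon2: 4/31 differ, p = 0.129, d = 0.142.
taxon1–taxon3: 9/31 differ, p = 0.290, d = 0.367.
taxon2–taxon3: 8/31 differ, p = 0.258, d = 0.316.
The smallest distance is between taxon1 and taxon2.

taxon1 and taxon2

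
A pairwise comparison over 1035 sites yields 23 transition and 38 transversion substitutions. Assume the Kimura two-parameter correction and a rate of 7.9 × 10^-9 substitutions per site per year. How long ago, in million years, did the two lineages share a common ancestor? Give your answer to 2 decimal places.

3.89

P = 23/1035 ≈ 0.022222 and Q = 38/1035 ≈ 0.036715.
Under the Kimura two-parameter model, d = −½ ln(1 − 2P − Q) − ¼ ln(1 − 2Q).
1 − 2P − Q = 0.918841, giving −½ ln(0.918841) = 0.042321.
1 − 2Q = 0.92657, giving −¼ ln(0.92657) = 0.019066.
d = 0.042321 + 0.019066 = 0.061387.
Under a molecular clock d = 2μt, so t = d/(2μ) = 0.061387 / (2 × 7.9 × 10^-9) = 3.89 million years.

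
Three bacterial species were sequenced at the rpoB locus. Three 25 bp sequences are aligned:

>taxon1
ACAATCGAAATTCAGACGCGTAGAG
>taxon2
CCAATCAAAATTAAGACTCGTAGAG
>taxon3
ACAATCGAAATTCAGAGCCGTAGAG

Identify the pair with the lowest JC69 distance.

taxon1 and taxon3

taxon1–taxon2: 4/25 differ, p = 0.160, d = 0.180.
taxon1–taxon3: 2/25 differ, p = 0.080, d = 0.085.
taxon2–taxon3: 5/25 differ, p = 0.200, d = 0.233.
The smallest distance is between taxon1 and taxon3.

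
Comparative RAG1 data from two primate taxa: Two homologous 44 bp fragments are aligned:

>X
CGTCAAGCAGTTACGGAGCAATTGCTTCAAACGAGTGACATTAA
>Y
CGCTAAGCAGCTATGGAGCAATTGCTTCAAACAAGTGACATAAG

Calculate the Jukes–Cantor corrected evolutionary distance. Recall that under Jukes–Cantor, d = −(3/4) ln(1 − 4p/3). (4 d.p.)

0.1788

The sequences differ at 7 of 44 sites (3, 4, 11, 14, 33, 42, 44), so p = 7/44 ≈ 0.159091.
d = −(3/4) ln(1 − 4p/3) = −0.75 ln(1 − 0.212121) = −0.75 ln(0.787879)
  = −0.75 × (-0.238411) = 0.178808 substitutions/site.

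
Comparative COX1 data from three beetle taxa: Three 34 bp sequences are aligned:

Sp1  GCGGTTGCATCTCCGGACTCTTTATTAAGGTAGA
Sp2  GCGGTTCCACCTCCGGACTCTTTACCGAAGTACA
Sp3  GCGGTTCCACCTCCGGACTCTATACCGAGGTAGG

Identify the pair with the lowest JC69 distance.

Sp1–Sp2: 7/34 differ, p = 0.206, d = 0.241.
Sp1–Sp3: 7/34 differ, p = 0.206, d = 0.241.
Sp2–Sp3: 4/34 differ, p = 0.118, d = 0.128.
The smallest distance is between Sp2 and Sp3.

Sp2 and Sp3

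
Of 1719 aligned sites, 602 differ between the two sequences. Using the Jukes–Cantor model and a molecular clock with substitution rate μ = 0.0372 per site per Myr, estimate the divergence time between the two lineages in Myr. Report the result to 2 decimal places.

6.34

p = 602/1719 ≈ 0.350204.
d = −(3/4) ln(1 − 4p/3) = −0.75 ln(1 − 0.466939) = −0.75 ln(0.533061)
  = −0.75 × (-0.629119) = 0.471839 substitutions/site.
Under a molecular clock d = 2μt, so t = d/(2μ) = 0.471839 / (2 × 0.0372) = 6.34 Myr.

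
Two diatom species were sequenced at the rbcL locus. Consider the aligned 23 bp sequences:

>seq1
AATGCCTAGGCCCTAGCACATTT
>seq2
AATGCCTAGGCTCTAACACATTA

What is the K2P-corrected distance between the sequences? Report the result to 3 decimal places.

0.145

Of 23 sites, 2 differences are transitions and 1 are transversions, so P = 2/23 ≈ 0.086957 and Q = 1/23 ≈ 0.043478.
Under the Kimura two-parameter model, d = −½ ln(1 − 2P − Q) − ¼ ln(1 − 2Q).
1 − 2P − Q = 0.782608, giving −½ ln(0.782608) = 0.122562.
1 − 2Q = 0.913044, giving −¼ ln(0.913044) = 0.022743.
d = 0.122562 + 0.022743 = 0.145305.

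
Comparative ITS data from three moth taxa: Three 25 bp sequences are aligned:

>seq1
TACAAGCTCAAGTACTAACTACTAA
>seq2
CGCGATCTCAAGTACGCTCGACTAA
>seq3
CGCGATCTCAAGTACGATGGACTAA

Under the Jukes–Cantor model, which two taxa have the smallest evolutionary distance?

seq2 and seq3

seq1–seq2: 8/25 differ, p = 0.320, d = 0.417.
seq1–seq3: 8/25 differ, p = 0.320, d = 0.417.
seq2–seq3: 2/25 differ, p = 0.080, d = 0.085.
The smallest distance is between seq2 and seq3.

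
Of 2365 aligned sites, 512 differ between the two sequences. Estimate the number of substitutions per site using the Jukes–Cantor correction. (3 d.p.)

0.255

p = 512/2365 ≈ 0.21649.
d = −(3/4) ln(1 − 4p/3) = −0.75 ln(1 − 0.288653) = −0.75 ln(0.711347)
  = −0.75 × (-0.340595) = 0.255446 substitutions/site.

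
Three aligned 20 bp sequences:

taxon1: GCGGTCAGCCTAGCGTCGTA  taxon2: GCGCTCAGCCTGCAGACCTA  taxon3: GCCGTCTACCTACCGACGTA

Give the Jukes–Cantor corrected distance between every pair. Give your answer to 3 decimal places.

taxon1–taxon2: 6/20 sites differ → p = 0.3, d = −0.75 ln(1 − 0.4) = 0.383119 ≈ 0.383.
taxon1–taxon3: 5/20 sites differ → p = 0.25, d = −0.75 ln(1 − 0.333333) = 0.304098 ≈ 0.304.
taxon2–taxon3: 7/20 sites differ → p = 0.35, d = −0.75 ln(1 − 0.466667) = 0.471457 ≈ 0.471.

d(taxon1,taxon2) = 0.383, d(taxon1,taxon3) = 0.304, d(taxon2,taxon3) = 0.471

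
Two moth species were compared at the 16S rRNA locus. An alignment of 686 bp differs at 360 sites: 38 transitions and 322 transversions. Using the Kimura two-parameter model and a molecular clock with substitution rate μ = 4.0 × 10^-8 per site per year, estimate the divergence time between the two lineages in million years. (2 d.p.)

P = 38/686 ≈ 0.055394 and Q = 322/686 ≈ 0.469388.
Under the Kimura two-parameter model, d = −½ ln(1 − 2P − Q) − ¼ ln(1 − 2Q).
1 − 2P − Q = 0.419824, giving −½ ln(0.419824) = 0.433960.
1 − 2Q = 0.061224, giving −¼ ln(0.061224) = 0.698304.
d = 0.433960 + 0.698304 = 1.132264.
Under a molecular clock d = 2μt, so t = d/(2μ) = 1.132264 / (2 × 4.0 × 10^-8) = 14.15 million years.

14.15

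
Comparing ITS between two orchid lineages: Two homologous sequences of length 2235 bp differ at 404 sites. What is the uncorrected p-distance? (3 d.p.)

p = 404/2235 = 0.180760… ≈ 0.181 (to 3 d.p.).

0.181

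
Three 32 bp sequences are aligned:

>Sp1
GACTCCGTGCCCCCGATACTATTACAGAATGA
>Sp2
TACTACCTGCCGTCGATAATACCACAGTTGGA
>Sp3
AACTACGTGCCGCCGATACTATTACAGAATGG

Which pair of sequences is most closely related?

Sp1–Sp2: 11/32 differ, p = 0.344, d = 0.460.
Sp1–Sp3: 4/32 differ, p = 0.125, d = 0.137.
Sp2–Sp3: 10/32 differ, p = 0.313, d = 0.404.
The smallest distance is between Sp1 and Sp3.

Sp1 and Sp3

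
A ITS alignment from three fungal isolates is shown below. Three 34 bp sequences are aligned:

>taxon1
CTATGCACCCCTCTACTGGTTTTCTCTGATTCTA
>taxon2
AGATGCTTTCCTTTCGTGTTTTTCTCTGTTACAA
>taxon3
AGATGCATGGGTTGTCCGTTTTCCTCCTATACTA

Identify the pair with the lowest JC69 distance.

taxon1 and taxon2

taxon1–taxon2: 12/34 differ, p = 0.353, d = 0.477.
taxon1–taxon3: 15/34 differ, p = 0.441, d = 0.665.
taxon2–taxon3: 13/34 differ, p = 0.382, d = 0.535.
The smallest distance is between taxon1 and taxon2.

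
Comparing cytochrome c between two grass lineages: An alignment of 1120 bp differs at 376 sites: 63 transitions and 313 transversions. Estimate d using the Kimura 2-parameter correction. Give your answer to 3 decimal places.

0.453

P = 63/1120 = 0.05625 and Q = 313/1120 ≈ 0.279464.
Under the Kimura two-parameter model, d = −½ ln(1 − 2P − Q) − ¼ ln(1 − 2Q).
1 − 2P − Q = 0.608036, giving −½ ln(0.608036) = 0.248761.
1 − 2Q = 0.441072, giving −¼ ln(0.441072) = 0.204637.
d = 0.248761 + 0.204637 = 0.453398.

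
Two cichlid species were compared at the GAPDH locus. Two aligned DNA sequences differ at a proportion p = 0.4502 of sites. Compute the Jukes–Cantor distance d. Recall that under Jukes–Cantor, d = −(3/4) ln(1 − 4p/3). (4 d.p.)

0.6877

d = −(3/4) ln(1 − 4p/3) = −0.75 ln(1 − 0.600267) = −0.75 ln(0.399733)
  = −0.75 × (-0.916958) = 0.687719 substitutions/site.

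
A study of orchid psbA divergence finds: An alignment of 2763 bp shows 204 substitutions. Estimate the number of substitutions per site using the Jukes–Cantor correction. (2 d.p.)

0.08

p = 204/2763 ≈ 0.073833.
d = −(3/4) ln(1 − 4p/3) = −0.75 ln(1 − 0.098444) = −0.75 ln(0.901556)
  = −0.75 × (-0.103633) = 0.077725 substitutions/site.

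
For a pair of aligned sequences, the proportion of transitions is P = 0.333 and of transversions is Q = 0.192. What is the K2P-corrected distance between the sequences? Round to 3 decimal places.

Under the Kimura two-parameter model, d = −½ ln(1 − 2P − Q) − ¼ ln(1 − 2Q).
1 − 2P − Q = 0.142, giving −½ ln(0.142) = 0.975964.
1 − 2Q = 0.616, giving −¼ ln(0.616) = 0.121127.
d = 0.975964 + 0.121127 = 1.097091.

1.097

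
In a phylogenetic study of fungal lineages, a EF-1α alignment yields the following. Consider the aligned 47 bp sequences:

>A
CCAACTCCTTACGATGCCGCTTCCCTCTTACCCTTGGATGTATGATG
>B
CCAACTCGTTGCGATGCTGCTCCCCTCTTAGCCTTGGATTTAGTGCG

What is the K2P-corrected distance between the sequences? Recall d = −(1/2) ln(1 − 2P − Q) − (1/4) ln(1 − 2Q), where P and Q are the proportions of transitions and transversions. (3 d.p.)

0.252

Of 47 sites, 5 differences are transitions and 5 are transversions, so P = 5/47 ≈ 0.106383 and Q = 5/47 ≈ 0.106383.
Under the Kimura two-parameter model, d = −½ ln(1 − 2P − Q) − ¼ ln(1 − 2Q).
1 − 2P − Q = 0.680851, giving −½ ln(0.680851) = 0.192206.
1 − 2Q = 0.787234, giving −¼ ln(0.787234) = 0.059807.
d = 0.192206 + 0.059807 = 0.252013.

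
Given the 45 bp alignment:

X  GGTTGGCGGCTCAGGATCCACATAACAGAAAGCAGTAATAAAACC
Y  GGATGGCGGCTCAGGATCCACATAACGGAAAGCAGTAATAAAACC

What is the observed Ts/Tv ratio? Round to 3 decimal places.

1.000

Transitions are A↔G and C↔T; transversions are all other mismatches.
Transitions: 1. Transversions: 1.
R = 1/1 = 1.000.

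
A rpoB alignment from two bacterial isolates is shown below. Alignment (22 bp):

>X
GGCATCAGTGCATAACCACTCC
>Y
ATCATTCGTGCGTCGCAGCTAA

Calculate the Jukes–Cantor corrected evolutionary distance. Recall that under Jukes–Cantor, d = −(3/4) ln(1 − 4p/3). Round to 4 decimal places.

0.8240

The sequences differ at 11 of 22 sites, so p = 11/22 = 0.5.
d = −(3/4) ln(1 − 4p/3) = −0.75 ln(1 − 0.666667) = −0.75 ln(0.333333)
  = −0.75 × (-1.098613) = 0.823960 substitutions/site.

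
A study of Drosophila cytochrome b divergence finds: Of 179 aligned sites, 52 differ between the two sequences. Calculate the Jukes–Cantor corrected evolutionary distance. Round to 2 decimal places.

p = 52/179 ≈ 0.290503.
d = −(3/4) ln(1 − 4p/3) = −0.75 ln(1 − 0.387337) = −0.75 ln(0.612663)
  = −0.75 × (-0.489940) = 0.367455 substitutions/site.

0.37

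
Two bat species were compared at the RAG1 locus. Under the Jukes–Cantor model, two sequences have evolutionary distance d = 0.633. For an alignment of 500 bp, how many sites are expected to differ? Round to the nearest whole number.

Invert JC69: p = (3/4)(1 − e^(−4d/3)) = 0.75 × (1 − e^(-0.844)) = 0.75 × (1 − 0.429987) = 0.427510.
Expected differing sites = pL ≈ 0.427510 × 500 = 213.755 ≈ 214.

214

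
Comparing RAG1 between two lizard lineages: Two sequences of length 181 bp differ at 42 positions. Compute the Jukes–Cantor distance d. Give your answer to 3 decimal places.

p = 42/181 ≈ 0.232044.
d = −(3/4) ln(1 − 4p/3) = −0.75 ln(1 − 0.309392) = −0.75 ln(0.690608)
  = −0.75 × (-0.370183) = 0.277637 substitutions/site.

0.278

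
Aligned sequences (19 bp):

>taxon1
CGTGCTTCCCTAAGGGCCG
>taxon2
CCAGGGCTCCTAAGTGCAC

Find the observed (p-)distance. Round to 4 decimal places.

The sequences differ at 9 of 19 positions (sites 2, 3, 5, 6, 7, 8, 15, 18, 19).
p = 9/19 = 0.473684… ≈ 0.4737 (to 4 d.p.).

0.4737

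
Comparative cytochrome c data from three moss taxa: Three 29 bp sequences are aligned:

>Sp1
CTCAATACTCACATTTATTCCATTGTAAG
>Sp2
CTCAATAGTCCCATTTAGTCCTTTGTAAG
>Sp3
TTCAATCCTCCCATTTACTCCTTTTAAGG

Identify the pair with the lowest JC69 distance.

Sp1–Sp2: 4/29 differ, p = 0.138, d = 0.152.
Sp1–Sp3: 8/29 differ, p = 0.276, d = 0.344.
Sp2–Sp3: 7/29 differ, p = 0.241, d = 0.291.
The smallest distance is between Sp1 and Sp2.

Sp1 and Sp2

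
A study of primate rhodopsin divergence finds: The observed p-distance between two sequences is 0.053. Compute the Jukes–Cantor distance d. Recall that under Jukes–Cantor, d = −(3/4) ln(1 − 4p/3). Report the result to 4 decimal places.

0.0550

d = −(3/4) ln(1 − 4p/3) = −0.75 ln(1 − 0.070667) = −0.75 ln(0.929333)
  = −0.75 × (-0.073288) = 0.054966 substitutions/site.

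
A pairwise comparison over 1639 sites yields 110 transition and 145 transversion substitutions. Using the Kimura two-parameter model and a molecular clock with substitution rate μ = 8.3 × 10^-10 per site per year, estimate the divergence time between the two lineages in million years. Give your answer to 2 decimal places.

P = 110/1639 ≈ 0.067114 and Q = 145/1639 ≈ 0.088469.
Under the Kimura two-parameter model, d = −½ ln(1 − 2P − Q) − ¼ ln(1 − 2Q).
1 − 2P − Q = 0.777303, giving −½ ln(0.777303) = 0.125963.
1 − 2Q = 0.823062, giving −¼ ln(0.823062) = 0.048681.
d = 0.125963 + 0.048681 = 0.174644.
Under a molecular clock d = 2μt, so t = d/(2μ) = 0.174644 / (2 × 8.3 × 10^-10) = 105.21 million years.

105.21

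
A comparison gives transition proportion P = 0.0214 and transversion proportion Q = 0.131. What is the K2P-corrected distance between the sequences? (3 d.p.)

0.171

Under the Kimura two-parameter model, d = −½ ln(1 − 2P − Q) − ¼ ln(1 − 2Q).
1 − 2P − Q = 0.8262, giving −½ ln(0.8262) = 0.095459.
1 − 2Q = 0.738, giving −¼ ln(0.738) = 0.075953.
d = 0.095459 + 0.075953 = 0.171412.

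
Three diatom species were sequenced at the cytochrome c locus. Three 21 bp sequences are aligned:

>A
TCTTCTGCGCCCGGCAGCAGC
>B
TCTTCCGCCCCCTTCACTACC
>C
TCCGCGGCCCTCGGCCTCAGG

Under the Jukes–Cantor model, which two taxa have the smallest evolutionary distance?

A and B

A–B: 7/21 differ, p = 0.333, d = 0.441.
A–C: 8/21 differ, p = 0.381, d = 0.532.
B–C: 11/21 differ, p = 0.524, d = 0.899.
The smallest distance is between A and B.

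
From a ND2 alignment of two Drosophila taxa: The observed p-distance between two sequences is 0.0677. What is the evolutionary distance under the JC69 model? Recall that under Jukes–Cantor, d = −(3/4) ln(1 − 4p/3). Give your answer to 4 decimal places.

d = −(3/4) ln(1 − 4p/3) = −0.75 ln(1 − 0.090267) = −0.75 ln(0.909733)
  = −0.75 × (-0.094604) = 0.070953 substitutions/site.

0.0710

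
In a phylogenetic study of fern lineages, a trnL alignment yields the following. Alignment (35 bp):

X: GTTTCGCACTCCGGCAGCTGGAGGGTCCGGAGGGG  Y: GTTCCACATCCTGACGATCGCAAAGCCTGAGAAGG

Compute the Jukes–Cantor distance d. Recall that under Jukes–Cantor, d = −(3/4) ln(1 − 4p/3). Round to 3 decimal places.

0.965

The sequences differ at 19 of 35 sites, so p = 19/35 ≈ 0.542857.
d = −(3/4) ln(1 − 4p/3) = −0.75 ln(1 − 0.723809) = −0.75 ln(0.276191)
  = −0.75 × (-1.286663) = 0.964997 substitutions/site.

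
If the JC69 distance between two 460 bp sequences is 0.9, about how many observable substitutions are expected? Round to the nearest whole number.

Invert JC69: p = (3/4)(1 − e^(−4d/3)) = 0.75 × (1 − e^(-1.2)) = 0.75 × (1 − 0.301194) = 0.524105.
Expected differing sites = pL ≈ 0.524105 × 460 = 241.0883 ≈ 241.

241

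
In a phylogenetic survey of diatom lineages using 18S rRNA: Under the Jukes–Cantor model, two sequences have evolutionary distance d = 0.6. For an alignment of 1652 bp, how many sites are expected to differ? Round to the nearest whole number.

Invert JC69: p = (3/4)(1 − e^(−4d/3)) = 0.75 × (1 − e^(-0.8)) = 0.75 × (1 − 0.449329) = 0.413003.
Expected differing sites = pL ≈ 0.413003 × 1652 = 682.280956 ≈ 682.

682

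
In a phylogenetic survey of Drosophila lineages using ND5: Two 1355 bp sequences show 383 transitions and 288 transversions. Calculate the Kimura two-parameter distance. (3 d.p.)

P = 383/1355 ≈ 0.282657 and Q = 288/1355 ≈ 0.212546.
Under the Kimura two-parameter model, d = −½ ln(1 − 2P − Q) − ¼ ln(1 − 2Q).
1 − 2P − Q = 0.22214, giving −½ ln(0.22214) = 0.752224.
1 − 2Q = 0.574908, giving −¼ ln(0.574908) = 0.138386.
d = 0.752224 + 0.138386 = 0.890610.

0.891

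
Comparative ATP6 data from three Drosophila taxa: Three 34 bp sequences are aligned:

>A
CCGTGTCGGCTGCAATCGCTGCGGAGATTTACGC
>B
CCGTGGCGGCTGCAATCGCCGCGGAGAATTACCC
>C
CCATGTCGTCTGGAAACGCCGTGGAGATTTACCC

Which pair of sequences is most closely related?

A–B: 4/34 differ, p = 0.118, d = 0.128.
A–C: 7/34 differ, p = 0.206, d = 0.241.
B–C: 7/34 differ, p = 0.206, d = 0.241.
The smallest distance is between A and B.

A and B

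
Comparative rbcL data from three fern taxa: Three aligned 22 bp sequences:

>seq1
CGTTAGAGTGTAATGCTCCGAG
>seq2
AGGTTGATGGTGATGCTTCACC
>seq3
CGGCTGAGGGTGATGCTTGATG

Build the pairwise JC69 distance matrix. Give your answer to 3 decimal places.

seq1–seq2: 10/22 sites differ → p ≈ 0.454545, d = −0.75 ln(1 − 0.60606) = 0.698667 ≈ 0.699.
seq1–seq3: 9/22 sites differ → p ≈ 0.409091, d = −0.75 ln(1 − 0.545455) = 0.591344 ≈ 0.591.
seq2–seq3: 6/22 sites differ → p ≈ 0.272727, d = −0.75 ln(1 − 0.363636) = 0.338988 ≈ 0.339.

d(seq1,seq2) = 0.699, d(seq1,seq3) = 0.591, d(seq2,seq3) = 0.339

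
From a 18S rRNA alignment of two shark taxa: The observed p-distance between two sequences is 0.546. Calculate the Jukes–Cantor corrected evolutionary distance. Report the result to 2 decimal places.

0.98

d = −(3/4) ln(1 − 4p/3) = −0.75 ln(1 − 0.728) = −0.75 ln(0.272)
  = −0.75 × (-1.301953) = 0.976465 substitutions/site.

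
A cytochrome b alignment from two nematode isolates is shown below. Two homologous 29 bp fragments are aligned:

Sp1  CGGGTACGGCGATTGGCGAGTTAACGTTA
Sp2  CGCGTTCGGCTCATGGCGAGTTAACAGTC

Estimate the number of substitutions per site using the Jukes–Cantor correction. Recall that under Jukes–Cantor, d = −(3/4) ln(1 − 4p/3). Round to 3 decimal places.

The sequences differ at 8 of 29 sites (3, 6, 11, 12, 13, 26, 27, 29), so p = 8/29 ≈ 0.275862.
d = −(3/4) ln(1 − 4p/3) = −0.75 ln(1 − 0.367816) = −0.75 ln(0.632184)
  = −0.75 × (-0.458575) = 0.343931 substitutions/site.

0.344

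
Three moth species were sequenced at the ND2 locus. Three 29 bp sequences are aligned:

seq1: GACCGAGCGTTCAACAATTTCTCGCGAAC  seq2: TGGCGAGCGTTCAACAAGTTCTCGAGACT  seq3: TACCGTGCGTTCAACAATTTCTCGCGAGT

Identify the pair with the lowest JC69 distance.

seq1–seq2: 7/29 differ, p = 0.241, d = 0.291.
seq1–seq3: 4/29 differ, p = 0.138, d = 0.152.
seq2–seq3: 6/29 differ, p = 0.207, d = 0.242.
The smallest distance is between seq1 and seq3.

seq1 and seq3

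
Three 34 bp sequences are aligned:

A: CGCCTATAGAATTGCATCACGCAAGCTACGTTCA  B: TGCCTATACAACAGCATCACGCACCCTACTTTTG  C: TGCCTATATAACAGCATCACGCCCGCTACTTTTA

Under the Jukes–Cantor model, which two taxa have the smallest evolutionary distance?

B and C

A–B: 9/34 differ, p = 0.265, d = 0.326.
A–C: 8/34 differ, p = 0.235, d = 0.282.
B–C: 4/34 differ, p = 0.118, d = 0.128.
The smallest distance is between B and C.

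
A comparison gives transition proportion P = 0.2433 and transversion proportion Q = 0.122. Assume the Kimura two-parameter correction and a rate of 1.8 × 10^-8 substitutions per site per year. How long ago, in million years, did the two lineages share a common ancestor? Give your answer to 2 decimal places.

Under the Kimura two-parameter model, d = −½ ln(1 − 2P − Q) − ¼ ln(1 − 2Q).
1 − 2P − Q = 0.3914, giving −½ ln(0.3914) = 0.469013.
1 − 2Q = 0.756, giving −¼ ln(0.756) = 0.069928.
d = 0.469013 + 0.069928 = 0.538941.
Under a molecular clock d = 2μt, so t = d/(2μ) = 0.538941 / (2 × 1.8 × 10^-8) = 14.97 million years.

14.97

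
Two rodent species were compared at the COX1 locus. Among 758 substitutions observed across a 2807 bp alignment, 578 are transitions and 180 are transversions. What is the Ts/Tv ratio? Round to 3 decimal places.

3.211

R = 578/180 = 3.211111… ≈ 3.211 (to 3 d.p.).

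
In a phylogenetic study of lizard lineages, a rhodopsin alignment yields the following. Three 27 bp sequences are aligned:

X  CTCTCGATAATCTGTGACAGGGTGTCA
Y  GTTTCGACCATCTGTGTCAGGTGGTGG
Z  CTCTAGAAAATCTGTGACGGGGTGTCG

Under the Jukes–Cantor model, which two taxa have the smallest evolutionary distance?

X–Y: 9/27 differ, p = 0.333, d = 0.441.
X–Z: 4/27 differ, p = 0.148, d = 0.165.
Y–Z: 10/27 differ, p = 0.370, d = 0.511.
The smallest distance is between X and Z.

X and Z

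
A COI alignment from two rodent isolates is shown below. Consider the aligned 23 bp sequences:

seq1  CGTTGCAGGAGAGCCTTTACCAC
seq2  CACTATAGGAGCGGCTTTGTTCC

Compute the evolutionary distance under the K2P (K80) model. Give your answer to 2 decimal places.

0.75

Of 23 sites, 7 differences are transitions and 3 are transversions, so P = 7/23 ≈ 0.304348 and Q = 3/23 ≈ 0.130435.
Under the Kimura two-parameter model, d = −½ ln(1 − 2P − Q) − ¼ ln(1 − 2Q).
1 − 2P − Q = 0.260869, giving −½ ln(0.260869) = 0.671868.
1 − 2Q = 0.73913, giving −¼ ln(0.73913) = 0.075570.
d = 0.671868 + 0.075570 = 0.747438.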